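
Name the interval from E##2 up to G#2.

E to G spans three letter names (E-F-G) — that makes it a third of some quality.
A major third would be 4 semitones; E##2 to G#2 is 2, two semitones narrower, so the interval is diminished.

diminished third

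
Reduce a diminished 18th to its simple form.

Subtracting seven from the interval number removes an octave: 18 − 14 = 4.
So a diminished eighteenth is 2 octaves plus a diminished fourth. The quality is unchanged.

diminished 4th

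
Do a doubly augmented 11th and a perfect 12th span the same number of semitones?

A doubly augmented eleventh spans 19 semitones, and a perfect twelfth also spans 19 semitones — they're enharmonic.

Yes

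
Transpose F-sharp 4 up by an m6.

Counting six letter names up from F lands on D.
A minor sixth is 8 semitones; 8 semitones up from F#4 gives D5.

D 5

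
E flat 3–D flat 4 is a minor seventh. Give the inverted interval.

major second

The rule of nine gives the new number: 9 − 7 = 2, so a seventh becomes a second.
And minor becomes major under inversion, so we get a major second.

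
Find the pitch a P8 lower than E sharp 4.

E sharp 3

For an octave the letter name doesn't change: still E, an octave down.
A perfect octave spans 12 semitones, so from E#4 the target pitch is E#3.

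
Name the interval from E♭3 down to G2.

Descending from Eb3 to G2 is the same interval as ascending G2 to Eb3.
G to E spans six letter names (G-A-B-C-D-E): a sixth.
G2 to Eb3 is 8 semitones, a half step short of the major sixth (9), so this is minor.

minor sixth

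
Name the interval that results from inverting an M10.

minor sixth

First reduce the compound major tenth to its simple form, a major third.
The rule of nine gives the new number: 9 − 3 = 6, so a third becomes a sixth.
And major becomes minor under inversion, so we get a minor sixth.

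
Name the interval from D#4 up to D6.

D to D is the same letter name, plus 2 octaves, so the interval is some kind of fifteenth.
D#4 to D6 spans 23 semitones — one semitone narrower than the perfect fifteenth (24) — giving a diminished fifteenth.
(Equivalently, a compound diminished octave: a diminished octave plus an octave.)

diminished fifteenth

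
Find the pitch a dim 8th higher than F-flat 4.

An octave keeps the letter name F, an octave up from F.
A diminished octave is 11 semitones; 11 semitones up from Fb4 gives Fbb5.

F-double-flat 5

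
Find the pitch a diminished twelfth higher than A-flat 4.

Five letters up from A (plus an octave) reaches E.
Moving 18 semitones up from Ab4 (the size of a diminished twelfth) reaches Ebb6.

E-double-flat 6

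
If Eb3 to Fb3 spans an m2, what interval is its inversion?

major 7th

The rule of nine gives the new number: 9 − 2 = 7, so a second becomes a seventh.
And minor becomes major under inversion, so we get a major seventh.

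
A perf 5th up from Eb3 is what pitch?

Bb3

Five letter names up from E: B.
Moving 7 semitones up from Eb3 (the size of a perfect fifth) reaches Bb3.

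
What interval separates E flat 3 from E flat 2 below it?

Descending from Eb3 to Eb2 is the same interval as ascending Eb2 to Eb3.
E to E is the same letter name, plus an octave — that makes it an octave of some quality.
Counting semitones, Eb2→Eb3 is 12, which is the perfect octave.

perfect octave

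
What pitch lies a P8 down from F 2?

For an octave the letter name doesn't change: still F, an octave down.
A perfect octave spans 12 semitones, so from F2 the target pitch is F1.

F 1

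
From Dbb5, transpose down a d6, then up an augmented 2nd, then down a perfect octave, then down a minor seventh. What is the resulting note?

Down a diminished sixth from Dbb5: F4 (7 semitones down).
F4 up an augmented second → G#4 (3 semitones).
A perfect octave down from G#4 is G#3.
A minor seventh down from G#3 is A#2.

A#2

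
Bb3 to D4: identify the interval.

major third

B to D spans three letter names (B-C-D), so the interval is some kind of third.
The major third spans 4 semitones, and Bb3 to D4 is exactly 4 semitones — so this is a major third.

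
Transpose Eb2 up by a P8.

For an octave the letter name doesn't change: still E, an octave up.
A perfect octave spans 12 semitones, so from Eb2 the target pitch is Eb3.

Eb3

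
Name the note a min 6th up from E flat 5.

C flat 6

Counting six letter names up from E lands on C.
A minor sixth spans 8 semitones, so from Eb5 the target pitch is Cb6.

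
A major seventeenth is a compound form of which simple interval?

Each octave removed subtracts seven from the number: 17 − 14 = 3.
So a major seventeenth is 2 octaves plus a major third. The quality is unchanged.

major third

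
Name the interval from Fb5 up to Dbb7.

minor 13th

F to D spans six letter names (F-G-A-B-C-D), plus an octave — that makes it a thirteenth of some quality.
A major thirteenth would be 21 semitones, but Fb5 to Dbb7 is 20 — one semitone narrower, making it a minor thirteenth.
(Equivalently, a compound minor sixth: a minor sixth plus an octave.)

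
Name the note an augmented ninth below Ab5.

Gbb4

The ninth's letter: A down two letter names plus an octave → G.
An augmented ninth spans 15 semitones, so from Ab5 the target pitch is Gbb4.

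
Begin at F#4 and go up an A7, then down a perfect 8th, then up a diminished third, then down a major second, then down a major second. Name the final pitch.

E4

F#4 up an augmented seventh → E##5 (12 semitones).
Down a perfect octave from E##5: E##4 (12 semitones down).
A diminished third up from E##4 is G#4.
Down a major second from G#4: F#4 (2 semitones down).
F#4 down a major second → E4 (2 semitones).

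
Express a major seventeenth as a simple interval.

M3

Subtracting seven from the interval number removes an octave: 17 − 14 = 3.
That makes a major seventeenth a compound major third — 2 octaves plus a major third.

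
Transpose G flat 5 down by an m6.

B flat 4

Six letter names down from G: B.
A minor sixth is 8 semitones; 8 semitones down from Gb5 gives Bb4.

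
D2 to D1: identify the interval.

Descending from D2 to D1 is the same interval as ascending D1 to D2.
D to D is the same letter name, plus an octave: an octave.
D1 to D2 is 12 semitones, matching the perfect octave exactly, so the quality is perfect.

perfect octave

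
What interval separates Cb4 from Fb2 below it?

Descending from Cb4 to Fb2 is the same interval as ascending Fb2 to Cb4.
F to C spans five letter names (F-G-A-B-C), plus an octave, so the interval is some kind of twelfth.
Fb2 to Cb4 is 19 semitones, matching the perfect twelfth exactly, so the quality is perfect.
(Equivalently, a compound perfect fifth: a perfect fifth plus an octave.)

P12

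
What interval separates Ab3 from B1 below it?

Descending from Ab3 to B1 is the same interval as ascending B1 to Ab3.
B to A spans seven letter names (B-C-D-E-F-G-A), plus an octave: a fourteenth.
The major fourteenth is 23 semitones; here we have 21, two semitones narrower: diminished.
(Equivalently, a compound diminished seventh: a diminished seventh plus an octave.)

diminished fourteenth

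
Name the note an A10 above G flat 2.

B 3

Three letters up from G (plus an octave) reaches B.
An augmented tenth spans 17 semitones, so from Gb2 the target pitch is B3.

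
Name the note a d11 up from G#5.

Four letters up from G (plus an octave) reaches C.
Moving 16 semitones up from G#5 (the size of a diminished eleventh) reaches C7.

C7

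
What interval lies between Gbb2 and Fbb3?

minor 7th

G to F spans seven letter names (G-A-B-C-D-E-F): a seventh.
A major seventh would be 11 semitones, but Gbb2 to Fbb3 is 10 — one semitone narrower, making it a minor seventh.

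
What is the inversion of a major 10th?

First reduce the compound major tenth to its simple form, a major third.
Interval numbers invert to sum to nine: 3 + 6 = 9, so a third inverts to a sixth.
The quality also flips — major becomes minor — giving a minor sixth.

minor sixth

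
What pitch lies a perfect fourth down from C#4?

Four letter names down from C: G.
A perfect fourth spans 5 semitones, so from C#4 the target pitch is G#3.

G#3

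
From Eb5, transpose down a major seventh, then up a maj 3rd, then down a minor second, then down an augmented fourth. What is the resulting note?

Db4

Eb5 down a major seventh → Fb4 (11 semitones).
Up a major third from Fb4: Ab4 (4 semitones up).
A minor second down from Ab4 is G4.
G4 down an augmented fourth → Db4 (6 semitones).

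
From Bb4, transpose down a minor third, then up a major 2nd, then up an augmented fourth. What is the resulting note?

D#5

Down a minor third from Bb4: G4 (3 semitones down).
Up a major second from G4: A4 (2 semitones up).
Up an augmented fourth from A4: D#5 (6 semitones up).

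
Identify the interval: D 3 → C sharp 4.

D to C spans seven letter names (D-E-F-G-A-B-C) — that makes it a seventh of some quality.
D3 to C#4 is 11 semitones, matching the major seventh exactly, so the quality is major.

major seventh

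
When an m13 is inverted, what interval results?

major 3rd

First reduce the compound minor thirteenth to its simple form, a minor sixth.
The rule of nine gives the new number: 9 − 6 = 3, so a sixth becomes a third.
The quality also flips — minor becomes major — giving a major third.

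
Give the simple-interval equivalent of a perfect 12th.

Each octave removed subtracts seven from the number: 12 − 7 = 5.
Quality carries through unchanged, so the simple form is a perfect fifth.

perfect 5th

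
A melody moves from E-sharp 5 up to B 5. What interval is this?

E to B spans five letter names (E-F-G-A-B), so the interval is some kind of fifth.
E#5 to B5 spans 6 semitones — one semitone narrower than the perfect fifth (7) — giving a diminished fifth.

diminished fifth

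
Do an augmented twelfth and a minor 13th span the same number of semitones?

Both span 20 semitones: an augmented twelfth and a minor thirteenth are the same chromatic distance.

Yes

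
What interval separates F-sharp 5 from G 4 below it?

major seventh

Descending from F#5 to G4 is the same interval as ascending G4 to F#5.
G to F spans seven letter names (G-A-B-C-D-E-F): a seventh.
Counting semitones, G4→F#5 is 11, which is the major seventh.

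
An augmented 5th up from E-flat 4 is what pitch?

The fifth takes the letter from E up to B.
An augmented fifth is 8 semitones; 8 semitones up from Eb4 gives B4.

B 4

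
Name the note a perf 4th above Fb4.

Bbb4

The fourth takes the letter from F up to B.
A perfect fourth spans 5 semitones, so from Fb4 the target pitch is Bbb4.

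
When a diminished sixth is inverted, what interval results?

augmented third

Interval numbers invert to sum to nine: 6 + 3 = 9, so a sixth inverts to a third.
The quality also flips — diminished becomes augmented — giving an augmented third.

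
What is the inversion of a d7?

The rule of nine gives the new number: 9 − 7 = 2, so a seventh becomes a second.
Quality inverts too: diminished becomes augmented. That makes the inversion an augmented second.

augmented 2nd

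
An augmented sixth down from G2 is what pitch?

Bbb1

The sixth takes the letter from G down to B.
Moving 10 semitones down from G2 (the size of an augmented sixth) reaches Bbb1.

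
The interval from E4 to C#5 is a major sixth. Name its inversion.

Inverted interval numbers add to nine, so a sixth pairs with a third (6 + 3 = 9).
And major becomes minor under inversion, so we get a minor third.

m3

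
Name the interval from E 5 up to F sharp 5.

major 2nd

E to F spans two letter names (E-F): a second.
The major second spans 2 semitones, and E5 to F#5 is exactly 2 semitones — so this is a major second.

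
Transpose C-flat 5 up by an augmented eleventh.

F 6

Four letters up from C (plus an octave) reaches F.
An augmented eleventh is 18 semitones; 18 semitones up from Cb5 gives F6.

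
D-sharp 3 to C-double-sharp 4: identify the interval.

major seventh

D to C spans seven letter names (D-E-F-G-A-B-C): a seventh.
D#3 to C##4 is 11 semitones, matching the major seventh exactly, so the quality is major.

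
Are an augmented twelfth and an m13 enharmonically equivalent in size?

Yes

Both span 20 semitones: an augmented twelfth and a minor thirteenth are the same chromatic distance.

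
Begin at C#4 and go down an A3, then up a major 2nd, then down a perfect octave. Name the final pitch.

Bb2

An augmented third down from C#4 is Ab3.
A major second up from Ab3 is Bb3.
Bb3 down a perfect octave → Bb2 (12 semitones).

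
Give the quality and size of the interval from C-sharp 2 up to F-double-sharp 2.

C to F spans four letter names (C-D-E-F): a fourth.
The perfect fourth is 5 semitones; here we have 6, one semitone wider: augmented.

augmented 4th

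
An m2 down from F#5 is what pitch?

E#5

The second takes the letter from F down to E.
Moving 1 semitone down from F#5 (the size of a minor second) reaches E#5.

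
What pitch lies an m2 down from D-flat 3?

Counting two letter names down from D lands on C.
A minor second is 1 semitone; 1 semitone down from Db3 gives C3.

C 3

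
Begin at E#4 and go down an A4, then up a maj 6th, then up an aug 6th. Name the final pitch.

An augmented fourth down from E#4 is B3.
B3 up a major sixth → G#4 (9 semitones).
An augmented sixth up from G#4 is E##5.

E##5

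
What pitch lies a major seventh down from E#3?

F#2

Seven letter names down from E: F.
A major seventh is 11 semitones; 11 semitones down from E#3 gives F#2.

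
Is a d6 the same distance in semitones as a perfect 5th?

Both span 7 semitones: a diminished sixth and a perfect fifth are the same chromatic distance.

Yes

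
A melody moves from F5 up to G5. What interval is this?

F to G spans two letter names (F-G) — that makes it a second of some quality.
Counting semitones, F5→G5 is 2, which is the major second.

major second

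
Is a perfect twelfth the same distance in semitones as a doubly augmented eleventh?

Yes

Both span 19 semitones: a perfect twelfth and a doubly augmented eleventh are the same chromatic distance.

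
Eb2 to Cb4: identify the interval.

minor thirteenth

E to C spans six letter names (E-F-G-A-B-C), plus an octave — that makes it a thirteenth of some quality.
A major thirteenth would be 21 semitones, but Eb2 to Cb4 is 20 — one semitone narrower, making it a minor thirteenth.
(Equivalently, a compound minor sixth: a minor sixth plus an octave.)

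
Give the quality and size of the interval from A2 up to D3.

A to D spans four letter names (A-B-C-D), so the interval is some kind of fourth.
The perfect fourth spans 5 semitones, and A2 to D3 is exactly 5 semitones — so this is a perfect fourth.

P4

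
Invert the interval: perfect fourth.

perfect fifth

Inverted interval numbers add to nine, so a fourth pairs with a fifth (4 + 5 = 9).
Quality inverts too: perfect stays perfect. That makes the inversion a perfect fifth.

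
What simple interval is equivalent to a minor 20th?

Each octave removed subtracts seven from the number: 20 − 14 = 6.
That makes a minor twentieth a compound minor sixth — 2 octaves plus a minor sixth.

minor sixth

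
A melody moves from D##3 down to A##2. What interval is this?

Descending from D##3 to A##2 is the same interval as ascending A##2 to D##3.
A to D spans four letter names (A-B-C-D), so the interval is some kind of fourth.
Counting semitones, A##2→D##3 is 5, which is the perfect fourth.

perfect fourth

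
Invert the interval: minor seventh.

major 2nd

Interval numbers invert to sum to nine: 7 + 2 = 9, so a seventh inverts to a second.
The quality also flips — minor becomes major — giving a major second.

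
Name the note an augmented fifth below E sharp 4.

Five letter names down from E: A.
An augmented fifth spans 8 semitones, so from E#4 the target pitch is A3.

A 3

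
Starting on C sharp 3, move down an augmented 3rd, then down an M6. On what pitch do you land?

Down an augmented third from C#3: Ab2 (5 semitones down).
Ab2 down a major sixth → Cb2 (9 semitones).

C flat 2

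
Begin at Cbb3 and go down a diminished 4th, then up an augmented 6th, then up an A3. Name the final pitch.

G##3

Cbb3 down a diminished fourth → Gb2 (4 semitones).
Up an augmented sixth from Gb2: E3 (10 semitones up).
An augmented third up from E3 is G##3.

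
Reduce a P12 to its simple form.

P5

Take out an octave (7 from the number): 12 − 7 = 5.
Quality carries through unchanged, so the simple form is a perfect fifth.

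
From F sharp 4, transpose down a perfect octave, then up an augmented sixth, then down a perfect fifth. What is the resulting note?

Down a perfect octave from F#4: F#3 (12 semitones down).
Up an augmented sixth from F#3: D##4 (10 semitones up).
A perfect fifth down from D##4 is G##3.

G double-sharp 3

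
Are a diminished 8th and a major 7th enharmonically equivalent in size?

Both span 11 semitones: a diminished octave and a major seventh are the same chromatic distance.

Yes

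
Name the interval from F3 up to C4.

perfect fifth

F to C spans five letter names (F-G-A-B-C) — that makes it a fifth of some quality.
Counting semitones, F3→C4 is 7, which is the perfect fifth.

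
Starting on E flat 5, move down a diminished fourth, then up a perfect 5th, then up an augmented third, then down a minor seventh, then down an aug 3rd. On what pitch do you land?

G sharp 4

Eb5 down a diminished fourth → B4 (4 semitones).
Up a perfect fifth from B4: F#5 (7 semitones up).
An augmented third up from F#5 is A##5.
A minor seventh down from A##5 is B##4.
An augmented third down from B##4 is G#4.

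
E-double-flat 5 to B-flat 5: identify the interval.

E to B spans five letter names (E-F-G-A-B): a fifth.
A perfect fifth would be 7 semitones; Ebb5 to Bb5 is 8, one semitone wider, so the interval is augmented.

augmented fifth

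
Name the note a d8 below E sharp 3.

E double-sharp 2

The letter stays E (same as the start), shifted an octave down.
Moving 11 semitones down from E#3 (the size of a diminished octave) reaches E##2.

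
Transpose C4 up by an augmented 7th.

The seventh takes the letter from C up to B.
An augmented seventh spans 12 semitones, so from C4 the target pitch is B#4.

B#4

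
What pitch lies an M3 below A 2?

The third takes the letter from A down to F.
A major third spans 4 semitones, so from A2 the target pitch is F2.

F 2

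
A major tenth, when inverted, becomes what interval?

minor 6th

First reduce the compound major tenth to its simple form, a major third.
Interval numbers invert to sum to nine: 3 + 6 = 9, so a third inverts to a sixth.
And major becomes minor under inversion, so we get a minor sixth.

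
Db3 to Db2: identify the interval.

Descending from Db3 to Db2 is the same interval as ascending Db2 to Db3.
D to D is the same letter name, plus an octave: an octave.
Db2 to Db3 is 12 semitones, matching the perfect octave exactly, so the quality is perfect.

perfect octave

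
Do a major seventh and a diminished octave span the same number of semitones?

Both span 11 semitones: a major seventh and a diminished octave are the same chromatic distance.

Yes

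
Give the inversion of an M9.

First reduce the compound major ninth to its simple form, a major second.
The rule of nine gives the new number: 9 − 2 = 7, so a second becomes a seventh.
The quality also flips — major becomes minor — giving a minor seventh.

m7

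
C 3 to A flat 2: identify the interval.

major third

Descending from C3 to Ab2 is the same interval as ascending Ab2 to C3.
A to C spans three letter names (A-B-C) — that makes it a third of some quality.
Counting semitones, Ab2→C3 is 4, which is the major third.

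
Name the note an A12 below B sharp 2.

E 1

The twelfth's letter: B down five letter names plus an octave → E.
An augmented twelfth spans 20 semitones, so from B#2 the target pitch is E1.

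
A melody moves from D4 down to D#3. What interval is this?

Descending from D4 to D#3 is the same interval as ascending D#3 to D4.
D to D is the same letter name, plus an octave: an octave.
The perfect octave is 12 semitones; here we have 11, one semitone narrower: diminished.

diminished octave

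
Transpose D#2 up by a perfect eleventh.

G#3

The eleventh's letter: D up four letter names plus an octave → G.
A perfect eleventh spans 17 semitones, so from D#2 the target pitch is G#3.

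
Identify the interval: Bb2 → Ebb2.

Descending from Bb2 to Ebb2 is the same interval as ascending Ebb2 to Bb2.
E to B spans five letter names (E-F-G-A-B), so the interval is some kind of fifth.
A perfect fifth would be 7 semitones; Ebb2 to Bb2 is 8, one semitone wider, so the interval is augmented.

augmented fifth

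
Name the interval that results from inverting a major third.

Interval numbers invert to sum to nine: 3 + 6 = 9, so a third inverts to a sixth.
The quality also flips — major becomes minor — giving a minor sixth.

minor 6th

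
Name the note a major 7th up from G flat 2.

Seven letter names up from G: F.
A major seventh spans 11 semitones, so from Gb2 the target pitch is F3.

F 3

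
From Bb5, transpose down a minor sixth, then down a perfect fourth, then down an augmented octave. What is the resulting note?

Ab3

A minor sixth down from Bb5 is D5.
A perfect fourth down from D5 is A4.
A4 down an augmented octave → Ab3 (13 semitones).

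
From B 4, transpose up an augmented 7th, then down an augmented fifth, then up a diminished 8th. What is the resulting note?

D 6

Up an augmented seventh from B4: A##5 (12 semitones up).
A##5 down an augmented fifth → D#5 (8 semitones).
D#5 up a diminished octave → D6 (11 semitones).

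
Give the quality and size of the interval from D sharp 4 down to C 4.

Descending from D#4 to C4 is the same interval as ascending C4 to D#4.
C to D spans two letter names (C-D) — that makes it a second of some quality.
The major second is 2 semitones; here we have 3, one semitone wider: augmented.

A2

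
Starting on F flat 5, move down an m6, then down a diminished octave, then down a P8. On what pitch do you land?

Fb5 down a minor sixth → Ab4 (8 semitones).
Ab4 down a diminished octave → A3 (11 semitones).
A3 down a perfect octave → A2 (12 semitones).

A 2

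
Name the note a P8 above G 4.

An octave keeps the letter name G, an octave up from G.
Moving 12 semitones up from G4 (the size of a perfect octave) reaches G5.

G 5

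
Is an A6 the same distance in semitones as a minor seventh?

An augmented sixth spans 10 semitones, and a minor seventh also spans 10 semitones — they're enharmonic.

Yes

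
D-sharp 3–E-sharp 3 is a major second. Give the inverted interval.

minor 7th

The rule of nine gives the new number: 9 − 2 = 7, so a second becomes a seventh.
Quality inverts too: major becomes minor. That makes the inversion a minor seventh.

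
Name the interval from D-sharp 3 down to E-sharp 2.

minor seventh

Descending from D#3 to E#2 is the same interval as ascending E#2 to D#3.
E to D spans seven letter names (E-F-G-A-B-C-D) — that makes it a seventh of some quality.
At 10 semitones, E#2→D#3 falls one short of a major seventh: minor.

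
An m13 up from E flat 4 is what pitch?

C flat 6

The thirteenth's letter: E up six letter names plus an octave → C.
Moving 20 semitones up from Eb4 (the size of a minor thirteenth) reaches Cb6.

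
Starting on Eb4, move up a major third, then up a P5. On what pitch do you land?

D5

A major third up from Eb4 is G4.
Up a perfect fifth from G4: D5 (7 semitones up).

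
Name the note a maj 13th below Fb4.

The thirteenth's letter: F down six letter names plus an octave → A.
A major thirteenth spans 21 semitones, so from Fb4 the target pitch is Abb2.

Abb2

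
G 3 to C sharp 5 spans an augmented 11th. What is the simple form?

Subtracting seven from the interval number removes an octave: 11 − 7 = 4.
Quality carries through unchanged, so the simple form is an augmented fourth.

augmented fourth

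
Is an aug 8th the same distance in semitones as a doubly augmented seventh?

Yes

An augmented octave = 13 semitones = a doubly augmented seventh; enharmonically equal.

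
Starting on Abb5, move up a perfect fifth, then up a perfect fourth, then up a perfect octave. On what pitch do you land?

Abb7

Abb5 up a perfect fifth → Ebb6 (7 semitones).
A perfect fourth up from Ebb6 is Abb6.
Abb6 up a perfect octave → Abb7 (12 semitones).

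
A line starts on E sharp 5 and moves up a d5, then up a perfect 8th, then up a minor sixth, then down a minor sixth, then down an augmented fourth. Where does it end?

F 6

Up a diminished fifth from E#5: B5 (6 semitones up).
Up a perfect octave from B5: B6 (12 semitones up).
A minor sixth up from B6 is G7.
G7 down a minor sixth → B6 (8 semitones).
B6 down an augmented fourth → F6 (6 semitones).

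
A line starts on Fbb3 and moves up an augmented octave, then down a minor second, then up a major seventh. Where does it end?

Fbb3 up an augmented octave → Fb4 (13 semitones).
Down a minor second from Fb4: Eb4 (1 semitone down).
A major seventh up from Eb4 is D5.

D5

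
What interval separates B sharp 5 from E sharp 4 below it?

perfect twelfth

Descending from B#5 to E#4 is the same interval as ascending E#4 to B#5.
E to B spans five letter names (E-F-G-A-B), plus an octave — that makes it a twelfth of some quality.
Counting semitones, E#4→B#5 is 19, which is the perfect twelfth.
(Equivalently, a compound perfect fifth: a perfect fifth plus an octave.)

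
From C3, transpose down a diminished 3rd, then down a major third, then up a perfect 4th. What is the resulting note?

B2

A diminished third down from C3 is A#2.
Down a major third from A#2: F#2 (4 semitones down).
A perfect fourth up from F#2 is B2.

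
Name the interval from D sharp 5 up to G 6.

D to G spans four letter names (D-E-F-G), plus an octave: an eleventh.
The perfect eleventh is 17 semitones; here we have 16, one semitone narrower: diminished.
(Equivalently, a compound diminished fourth: a diminished fourth plus an octave.)

diminished 11th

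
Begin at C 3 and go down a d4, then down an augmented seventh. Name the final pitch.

A flat 1

A diminished fourth down from C3 is G#2.
An augmented seventh down from G#2 is Ab1.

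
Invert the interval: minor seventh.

major second

Interval numbers invert to sum to nine: 7 + 2 = 9, so a seventh inverts to a second.
The quality also flips — minor becomes major — giving a major second.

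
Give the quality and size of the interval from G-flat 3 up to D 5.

augmented twelfth

G to D spans five letter names (G-A-B-C-D), plus an octave — that makes it a twelfth of some quality.
Gb3 to D5 spans 20 semitones — one semitone wider than the perfect twelfth (19) — giving an augmented twelfth.
(Equivalently, a compound augmented fifth: an augmented fifth plus an octave.)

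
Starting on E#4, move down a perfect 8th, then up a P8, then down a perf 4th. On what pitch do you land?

B#3

A perfect octave down from E#4 is E#3.
E#3 up a perfect octave → E#4 (12 semitones).
Down a perfect fourth from E#4: B#3 (5 semitones down).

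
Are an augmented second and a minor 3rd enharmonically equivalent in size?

Yes

An augmented second = 3 semitones = a minor third; enharmonically equal.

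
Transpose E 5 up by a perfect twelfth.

B 6

Counting five letter names plus an octave up from E lands on B.
A perfect twelfth is 19 semitones; 19 semitones up from E5 gives B6.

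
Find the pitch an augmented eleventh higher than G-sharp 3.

Four letters up from G (plus an octave) reaches C.
An augmented eleventh is 18 semitones; 18 semitones up from G#3 gives C##5.

C-double-sharp 5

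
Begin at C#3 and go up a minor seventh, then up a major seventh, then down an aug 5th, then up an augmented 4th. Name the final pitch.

C#3 up a minor seventh → B3 (10 semitones).
A major seventh up from B3 is A#4.
Down an augmented fifth from A#4: D4 (8 semitones down).
Up an augmented fourth from D4: G#4 (6 semitones up).

G#4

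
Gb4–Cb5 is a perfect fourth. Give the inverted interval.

perfect 5th

Interval numbers invert to sum to nine: 4 + 5 = 9, so a fourth inverts to a fifth.
Quality inverts too: perfect stays perfect. That makes the inversion a perfect fifth.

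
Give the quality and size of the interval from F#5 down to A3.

major thirteenth

Descending from F#5 to A3 is the same interval as ascending A3 to F#5.
A to F spans six letter names (A-B-C-D-E-F), plus an octave: a thirteenth.
The major thirteenth spans 21 semitones, and A3 to F#5 is exactly 21 semitones — so this is a major thirteenth.
(Equivalently, a compound major sixth: a major sixth plus an octave.)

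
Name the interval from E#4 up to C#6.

minor 13th

E to C spans six letter names (E-F-G-A-B-C), plus an octave: a thirteenth.
At 20 semitones, E#4→C#6 falls one short of a major thirteenth: minor.
(Equivalently, a compound minor sixth: a minor sixth plus an octave.)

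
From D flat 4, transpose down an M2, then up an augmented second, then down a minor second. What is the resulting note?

C sharp 4

Down a major second from Db4: Cb4 (2 semitones down).
Up an augmented second from Cb4: D4 (3 semitones up).
A minor second down from D4 is C#4.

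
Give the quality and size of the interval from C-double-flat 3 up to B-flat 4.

augmented fourteenth

C to B spans seven letter names (C-D-E-F-G-A-B), plus an octave, so the interval is some kind of fourteenth.
The major fourteenth is 23 semitones; here we have 24, one semitone wider: augmented.
(Equivalently, a compound augmented seventh: an augmented seventh plus an octave.)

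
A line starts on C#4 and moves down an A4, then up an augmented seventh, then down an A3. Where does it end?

D4

Down an augmented fourth from C#4: G3 (6 semitones down).
G3 up an augmented seventh → F##4 (12 semitones).
An augmented third down from F##4 is D4.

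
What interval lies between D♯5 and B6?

D to B spans six letter names (D-E-F-G-A-B), plus an octave, so the interval is some kind of thirteenth.
D#5 to B6 is 20 semitones, a half step short of the major thirteenth (21), so this is minor.
(Equivalently, a compound minor sixth: a minor sixth plus an octave.)

minor thirteenth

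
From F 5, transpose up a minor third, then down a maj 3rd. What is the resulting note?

Up a minor third from F5: Ab5 (3 semitones up).
Ab5 down a major third → Fb5 (4 semitones).

F flat 5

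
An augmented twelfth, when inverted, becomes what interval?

First reduce the compound augmented twelfth to its simple form, an augmented fifth.
The rule of nine gives the new number: 9 − 5 = 4, so a fifth becomes a fourth.
Quality inverts too: augmented becomes diminished. That makes the inversion a diminished fourth.

diminished 4th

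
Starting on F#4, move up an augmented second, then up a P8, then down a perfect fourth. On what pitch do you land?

D##5

Up an augmented second from F#4: G##4 (3 semitones up).
Up a perfect octave from G##4: G##5 (12 semitones up).
A perfect fourth down from G##5 is D##5.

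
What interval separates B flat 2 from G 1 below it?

Descending from Bb2 to G1 is the same interval as ascending G1 to Bb2.
G to B spans three letter names (G-A-B), plus an octave: a tenth.
G1 to Bb2 is 15 semitones, a half step short of the major tenth (16), so this is minor.
(Equivalently, a compound minor third: a minor third plus an octave.)

minor 10th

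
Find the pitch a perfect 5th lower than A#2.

Counting five letter names down from A lands on D.
A perfect fifth is 7 semitones; 7 semitones down from A#2 gives D#2.

D#2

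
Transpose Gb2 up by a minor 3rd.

The third takes the letter from G up to B.
Moving 3 semitones up from Gb2 (the size of a minor third) reaches Bbb2.

Bbb2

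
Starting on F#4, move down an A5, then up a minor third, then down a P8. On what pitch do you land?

An augmented fifth down from F#4 is Bb3.
Up a minor third from Bb3: Db4 (3 semitones up).
Db4 down a perfect octave → Db3 (12 semitones).

Db3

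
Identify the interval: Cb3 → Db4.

C to D spans two letter names (C-D), plus an octave, so the interval is some kind of ninth.
Counting semitones, Cb3→Db4 is 14, which is the major ninth.
(Equivalently, a compound major second: a major second plus an octave.)

major 9th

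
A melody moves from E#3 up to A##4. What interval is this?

E to A spans four letter names (E-F-G-A), plus an octave, so the interval is some kind of eleventh.
A perfect eleventh would be 17 semitones; E#3 to A##4 is 18, one semitone wider, so the interval is augmented.
(Equivalently, a compound augmented fourth: an augmented fourth plus an octave.)

augmented eleventh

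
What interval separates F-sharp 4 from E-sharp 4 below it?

Descending from F#4 to E#4 is the same interval as ascending E#4 to F#4.
E to F spans two letter names (E-F), so the interval is some kind of second.
A major second would be 2 semitones, but E#4 to F#4 is 1 — one semitone narrower, making it a minor second.

minor 2nd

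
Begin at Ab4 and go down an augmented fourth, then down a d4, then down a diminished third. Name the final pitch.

G#3

Down an augmented fourth from Ab4: Ebb4 (6 semitones down).
A diminished fourth down from Ebb4 is Bb3.
Down a diminished third from Bb3: G#3 (2 semitones down).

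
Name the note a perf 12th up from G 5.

D 7

Counting five letter names plus an octave up from G lands on D.
A perfect twelfth is 19 semitones; 19 semitones up from G5 gives D7.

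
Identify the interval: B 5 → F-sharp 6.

B to F spans five letter names (B-C-D-E-F): a fifth.
B5 to F#6 is 7 semitones, matching the perfect fifth exactly, so the quality is perfect.

perfect fifth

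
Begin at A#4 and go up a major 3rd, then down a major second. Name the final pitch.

A#4 up a major third → C##5 (4 semitones).
Down a major second from C##5: B#4 (2 semitones down).

B#4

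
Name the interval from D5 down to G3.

perfect twelfth

Descending from D5 to G3 is the same interval as ascending G3 to D5.
G to D spans five letter names (G-A-B-C-D), plus an octave: a twelfth.
G3 to D5 is 19 semitones, matching the perfect twelfth exactly, so the quality is perfect.
(Equivalently, a compound perfect fifth: a perfect fifth plus an octave.)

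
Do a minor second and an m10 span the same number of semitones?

No

A minor second spans 1 semitone; a minor tenth spans 15 semitones. They differ by 14.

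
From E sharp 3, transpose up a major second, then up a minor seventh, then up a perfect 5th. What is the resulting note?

B sharp 4

A major second up from E#3 is F##3.
A minor seventh up from F##3 is E#4.
A perfect fifth up from E#4 is B#4.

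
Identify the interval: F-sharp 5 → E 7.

minor 14th

F to E spans seven letter names (F-G-A-B-C-D-E), plus an octave, so the interval is some kind of fourteenth.
At 22 semitones, F#5→E7 falls one short of a major fourteenth: minor.
(Equivalently, a compound minor seventh: a minor seventh plus an octave.)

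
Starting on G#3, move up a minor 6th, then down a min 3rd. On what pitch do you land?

C#4

Up a minor sixth from G#3: E4 (8 semitones up).
A minor third down from E4 is C#4.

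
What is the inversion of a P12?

P4

First reduce the compound perfect twelfth to its simple form, a perfect fifth.
Interval numbers invert to sum to nine: 5 + 4 = 9, so a fifth inverts to a fourth.
Quality inverts too: perfect stays perfect. That makes the inversion a perfect fourth.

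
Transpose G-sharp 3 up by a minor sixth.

The sixth takes the letter from G up to E.
A minor sixth is 8 semitones; 8 semitones up from G#3 gives E4.

E 4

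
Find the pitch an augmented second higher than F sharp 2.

The second takes the letter from F up to G.
Moving 3 semitones up from F#2 (the size of an augmented second) reaches G##2.

G double-sharp 2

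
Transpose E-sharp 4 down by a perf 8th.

The letter stays E (same as the start), shifted an octave down.
A perfect octave is 12 semitones; 12 semitones down from E#4 gives E#3.

E-sharp 3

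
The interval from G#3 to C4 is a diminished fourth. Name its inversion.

augmented 5th

The rule of nine gives the new number: 9 − 4 = 5, so a fourth becomes a fifth.
Quality inverts too: diminished becomes augmented. That makes the inversion an augmented fifth.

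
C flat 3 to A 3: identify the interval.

A6

C to A spans six letter names (C-D-E-F-G-A), so the interval is some kind of sixth.
A major sixth would be 9 semitones; Cb3 to A3 is 10, one semitone wider, so the interval is augmented.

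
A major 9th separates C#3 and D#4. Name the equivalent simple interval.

major second

Take out an octave (7 from the number): 9 − 7 = 2.
That makes a major ninth a compound major second — an octave plus a major second.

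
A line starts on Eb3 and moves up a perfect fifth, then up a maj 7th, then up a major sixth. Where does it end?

F#5

Up a perfect fifth from Eb3: Bb3 (7 semitones up).
Bb3 up a major seventh → A4 (11 semitones).
Up a major sixth from A4: F#5 (9 semitones up).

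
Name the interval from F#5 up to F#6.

F to F is the same letter name, plus an octave, so the interval is some kind of octave.
The perfect octave spans 12 semitones, and F#5 to F#6 is exactly 12 semitones — so this is a perfect octave.

perfect octave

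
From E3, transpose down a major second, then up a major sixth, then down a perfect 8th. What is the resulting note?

Down a major second from E3: D3 (2 semitones down).
Up a major sixth from D3: B3 (9 semitones up).
A perfect octave down from B3 is B2.

B2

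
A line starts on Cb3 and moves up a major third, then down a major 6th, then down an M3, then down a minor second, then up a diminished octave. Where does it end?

Dbb3

A major third up from Cb3 is Eb3.
A major sixth down from Eb3 is Gb2.
Gb2 down a major third → Ebb2 (4 semitones).
Ebb2 down a minor second → Db2 (1 semitone).
Up a diminished octave from Db2: Dbb3 (11 semitones up).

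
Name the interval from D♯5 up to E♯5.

D to E spans two letter names (D-E), so the interval is some kind of second.
D#5 to E#5 is 2 semitones, matching the major second exactly, so the quality is major.

major second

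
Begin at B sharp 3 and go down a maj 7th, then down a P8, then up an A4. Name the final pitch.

Down a major seventh from B#3: C#3 (11 semitones down).
A perfect octave down from C#3 is C#2.
An augmented fourth up from C#2 is F##2.

F double-sharp 2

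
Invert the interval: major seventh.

minor 2nd

The rule of nine gives the new number: 9 − 7 = 2, so a seventh becomes a second.
Quality inverts too: major becomes minor. That makes the inversion a minor second.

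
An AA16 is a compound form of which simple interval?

AA2

Each octave removed subtracts seven from the number: 16 − 14 = 2.
Quality carries through unchanged, so the simple form is a doubly augmented second.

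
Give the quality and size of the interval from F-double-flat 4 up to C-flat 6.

F to C spans five letter names (F-G-A-B-C), plus an octave, so the interval is some kind of twelfth.
The perfect twelfth is 19 semitones; here we have 20, one semitone wider: augmented.
(Equivalently, a compound augmented fifth: an augmented fifth plus an octave.)

augmented twelfth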